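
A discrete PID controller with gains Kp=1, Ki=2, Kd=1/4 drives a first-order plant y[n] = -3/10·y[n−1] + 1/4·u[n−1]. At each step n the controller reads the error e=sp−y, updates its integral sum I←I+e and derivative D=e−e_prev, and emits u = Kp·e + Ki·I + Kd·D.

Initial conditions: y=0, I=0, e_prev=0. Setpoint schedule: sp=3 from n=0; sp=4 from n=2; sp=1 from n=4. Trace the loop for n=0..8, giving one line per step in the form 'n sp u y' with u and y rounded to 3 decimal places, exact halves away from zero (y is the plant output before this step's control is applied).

0 3 9.750 0.000
1 3 7.078 2.438
2 4 16.610 1.038
3 4 12.825 3.841
4 1 9.902 2.054
5 1 8.730 1.859
6 1 7.725 1.625
7 1 7.005 1.444
8 1 6.481 1.318

(exact arithmetic carried between steps; '≈' marks a value shown rounded to 6 d.p. or computed from one; I and e_prev carry over from the previous line; the table rounds u and y to 3 d.p., halves away from zero)
n=0: y=0, sp=3, e=sp−y=3; I=3, D=e−e_prev=3; u=1·3+2·3+1/4·3=9.75; next y=-3/10·0+1/4·9.75=2.4375
n=1: y=2.4375, sp=3, e=sp−y=0.5625; I=3.5625, D=e−e_prev=-2.4375; u=1·0.5625+2·3.5625+1/4·(-2.4375)=7.078125; next y=-3/10·2.4375+1/4·7.078125≈1.038281
n=2: y≈1.038281, sp=4, e=sp−y≈2.961719; I≈6.524219, D=e−e_prev≈2.399219; u=1·2.961719+2·6.524219+1/4·2.399219≈16.609961; next y=-3/10·1.038281+1/4·16.609961≈3.841006
n=3: y≈3.841006, sp=4, e=sp−y≈0.158994; I≈6.683213, D=e−e_prev≈-2.802725; u=1·0.158994+2·6.683213+1/4·(-2.802725)≈12.824739; next y=-3/10·3.841006+1/4·12.824739≈2.053883
n=4: y≈2.053883, sp=1, e=sp−y≈-1.053883; I≈5.629330, D=e−e_prev≈-1.212877; u=1·(-1.053883)+2·5.629330+1/4·(-1.212877)≈9.901558; next y=-3/10·2.053883+1/4·9.901558≈1.859225
n=5: y≈1.859225, sp=1, e=sp−y≈-0.859225; I≈4.770105, D=e−e_prev≈0.194658; u=1·(-0.859225)+2·4.770105+1/4·0.194658≈8.729651; next y=-3/10·1.859225+1/4·8.729651≈1.624645
n=6: y≈1.624645, sp=1, e=sp−y≈-0.624645; I≈4.145460, D=e−e_prev≈0.234579; u=1·(-0.624645)+2·4.145460+1/4·0.234579≈7.724920; next y=-3/10·1.624645+1/4·7.724920≈1.443836
n=7: y≈1.443836, sp=1, e=sp−y≈-0.443836; I≈3.701624, D=e−e_prev≈0.180809; u=1·(-0.443836)+2·3.701624+1/4·0.180809≈7.004614; next y=-3/10·1.443836+1/4·7.004614≈1.318002
n=8: y≈1.318002, sp=1, e=sp−y≈-0.318002; I≈3.383621, D=e−e_prev≈0.125834; u=1·(-0.318002)+2·3.383621+1/4·0.125834≈6.480699; next y=-3/10·1.318002+1/4·6.480699≈1.224774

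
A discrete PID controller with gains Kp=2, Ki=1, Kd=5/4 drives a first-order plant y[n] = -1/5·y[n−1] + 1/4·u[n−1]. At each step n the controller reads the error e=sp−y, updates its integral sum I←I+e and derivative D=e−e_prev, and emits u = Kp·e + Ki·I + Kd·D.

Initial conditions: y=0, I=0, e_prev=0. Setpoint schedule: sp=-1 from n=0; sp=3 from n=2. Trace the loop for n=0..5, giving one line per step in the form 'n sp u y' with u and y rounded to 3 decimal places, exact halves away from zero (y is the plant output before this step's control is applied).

(exact arithmetic carried between steps; '≈' marks a value shown rounded to 6 d.p. or computed from one; I and e_prev carry over from the previous line; the table rounds u and y to 3 d.p., halves away from zero)
n=0: y=0, sp=-1, e=sp−y=-1; I=-1, D=e−e_prev=-1; u=2·(-1)+1·(-1)+5/4·(-1)=-4.25; next y=-1/5·0+1/4·(-4.25)=-1.0625
n=1: y=-1.0625, sp=-1, e=sp−y=0.0625; I=-0.9375, D=e−e_prev=1.0625; u=2·0.0625+1·(-0.9375)+5/4·1.0625=0.515625; next y=-1/5·(-1.0625)+1/4·0.515625≈0.341406
n=2: y≈0.341406, sp=3, e=sp−y≈2.658594; I≈1.721094, D=e−e_prev≈2.596094; u=2·2.658594+1·1.721094+5/4·2.596094≈10.283398; next y=-1/5·0.341406+1/4·10.283398≈2.502568
n=3: y≈2.502568, sp=3, e=sp−y≈0.497432; I≈2.218525, D=e−e_prev≈-2.161162; u=2·0.497432+1·2.218525+5/4·(-2.161162)≈0.511936; next y=-1/5·2.502568+1/4·0.511936≈-0.372530
n=4: y≈-0.372530, sp=3, e=sp−y≈3.372530; I≈5.591055, D=e−e_prev≈2.875098; u=2·3.372530+1·5.591055+5/4·2.875098≈15.929987; next y=-1/5·(-0.372530)+1/4·15.929987≈4.057003
n=5: y≈4.057003, sp=3, e=sp−y≈-1.057003; I≈4.534052, D=e−e_prev≈-4.429532; u=2·(-1.057003)+1·4.534052+5/4·(-4.429532)≈-3.116868; next y=-1/5·4.057003+1/4·(-3.116868)≈-1.590618

0 -1 -4.250 0.000
1 -1 0.516 -1.063
2 3 10.283 0.341
3 3 0.512 2.503
4 3 15.930 -0.373
5 3 -3.117 4.057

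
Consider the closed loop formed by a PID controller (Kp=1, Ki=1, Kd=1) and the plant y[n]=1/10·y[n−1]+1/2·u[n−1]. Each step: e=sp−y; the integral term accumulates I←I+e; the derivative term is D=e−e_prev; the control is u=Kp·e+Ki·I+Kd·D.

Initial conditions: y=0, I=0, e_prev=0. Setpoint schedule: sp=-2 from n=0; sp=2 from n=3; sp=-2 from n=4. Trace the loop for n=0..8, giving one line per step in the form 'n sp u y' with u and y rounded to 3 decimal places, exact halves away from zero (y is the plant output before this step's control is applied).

0 -2 -6.000 0.000
1 -2 3.000 -3.000
2 -2 -11.600 1.200
3 2 22.040 -5.680
4 -2 -41.556 10.452
5 -2 56.678 -19.733
6 -2 -94.070 26.366
7 -2 135.956 -44.398
8 -2 -216.219 63.538

(exact arithmetic carried between steps; '≈' marks a value shown rounded to 6 d.p. or computed from one; I and e_prev carry over from the previous line; the table rounds u and y to 3 d.p., halves away from zero)
n=0: y=0, sp=-2, e=sp−y=-2; I=-2, D=e−e_prev=-2; u=1·(-2)+1·(-2)+1·(-2)=-6; next y=1/10·0+1/2·(-6)=-3
n=1: y=-3, sp=-2, e=sp−y=1; I=-1, D=e−e_prev=3; u=1·1+1·(-1)+1·3=3; next y=1/10·(-3)+1/2·3=1.2
n=2: y=1.2, sp=-2, e=sp−y=-3.2; I=-4.2, D=e−e_prev=-4.2; u=1·(-3.2)+1·(-4.2)+1·(-4.2)=-11.6; next y=1/10·1.2+1/2·(-11.6)=-5.68
n=3: y=-5.68, sp=2, e=sp−y=7.68; I=3.48, D=e−e_prev=10.88; u=1·7.68+1·3.48+1·10.88=22.04; next y=1/10·(-5.68)+1/2·22.04=10.452
n=4: y=10.452, sp=-2, e=sp−y=-12.452; I=-8.972, D=e−e_prev=-20.132; u=1·(-12.452)+1·(-8.972)+1·(-20.132)=-41.556; next y=1/10·10.452+1/2·(-41.556)=-19.7328
n=5: y=-19.7328, sp=-2, e=sp−y=17.7328; I=8.7608, D=e−e_prev=30.1848; u=1·17.7328+1·8.7608+1·30.1848=56.6784; next y=1/10·(-19.7328)+1/2·56.6784=26.36592
n=6: y=26.36592, sp=-2, e=sp−y=-28.36592; I=-19.60512, D=e−e_prev=-46.09872; u=1·(-28.36592)+1·(-19.60512)+1·(-46.09872)=-94.06976; next y=1/10·26.36592+1/2·(-94.06976)=-44.398288
n=7: y=-44.398288, sp=-2, e=sp−y=42.398288; I=22.793168, D=e−e_prev=70.764208; u=1·42.398288+1·22.793168+1·70.764208=135.955664; next y=1/10·(-44.398288)+1/2·135.955664≈63.538003
n=8: y≈63.538003, sp=-2, e=sp−y≈-65.538003; I≈-42.744835, D=e−e_prev≈-107.936291; u=1·(-65.538003)+1·(-42.744835)+1·(-107.936291)≈-216.219130; next y=1/10·63.538003+1/2·(-216.219130)≈-101.755764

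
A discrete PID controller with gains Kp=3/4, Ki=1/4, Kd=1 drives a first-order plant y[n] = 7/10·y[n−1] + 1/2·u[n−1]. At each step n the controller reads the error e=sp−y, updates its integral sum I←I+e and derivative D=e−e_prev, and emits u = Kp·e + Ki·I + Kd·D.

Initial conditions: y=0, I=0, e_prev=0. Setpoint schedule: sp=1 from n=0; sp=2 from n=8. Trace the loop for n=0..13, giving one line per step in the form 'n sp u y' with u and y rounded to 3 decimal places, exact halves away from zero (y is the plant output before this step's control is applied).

0 1 2.000 0.000
1 1 -0.750 1.000
2 1 1.600 0.325
3 1 -0.311 1.028
4 1 1.312 0.564
5 1 -0.017 1.051
6 1 1.105 0.727
7 1 0.181 1.061
8 2 2.956 0.833
9 2 -0.436 2.061
10 2 2.449 1.225
11 2 0.092 2.082
12 2 2.086 1.503
13 2 0.448 2.095

(exact arithmetic carried between steps; '≈' marks a value shown rounded to 6 d.p. or computed from one; I and e_prev carry over from the previous line; the table rounds u and y to 3 d.p., halves away from zero)
n=0: y=0, sp=1, e=sp−y=1; I=1, D=e−e_prev=1; u=3/4·1+1/4·1+1·1=2; next y=7/10·0+1/2·2=1
n=1: y=1, sp=1, e=sp−y=0; I=1, D=e−e_prev=-1; u=3/4·0+1/4·1+1·(-1)=-0.75; next y=7/10·1+1/2·(-0.75)=0.325
n=2: y=0.325, sp=1, e=sp−y=0.675; I=1.675, D=e−e_prev=0.675; u=3/4·0.675+1/4·1.675+1·0.675=1.6; next y=7/10·0.325+1/2·1.6=1.0275
n=3: y=1.0275, sp=1, e=sp−y=-0.0275; I=1.6475, D=e−e_prev=-0.7025; u=3/4·(-0.0275)+1/4·1.6475+1·(-0.7025)=-0.31125; next y=7/10·1.0275+1/2·(-0.31125)=0.563625
n=4: y=0.563625, sp=1, e=sp−y=0.436375; I=2.083875, D=e−e_prev=0.463875; u=3/4·0.436375+1/4·2.083875+1·0.463875=1.312125; next y=7/10·0.563625+1/2·1.312125=1.0506
n=5: y=1.0506, sp=1, e=sp−y=-0.0506; I=2.033275, D=e−e_prev=-0.486975; u=3/4·(-0.0506)+1/4·2.033275+1·(-0.486975)≈-0.016606; next y=7/10·1.0506+1/2·(-0.016606)≈0.727117
n=6: y≈0.727117, sp=1, e=sp−y≈0.272883; I≈2.306158, D=e−e_prev≈0.323483; u=3/4·0.272883+1/4·2.306158+1·0.323483≈1.104685; next y=7/10·0.727117+1/2·1.104685≈1.061324
n=7: y≈1.061324, sp=1, e=sp−y≈-0.061324; I≈2.244834, D=e−e_prev≈-0.334207; u=3/4·(-0.061324)+1/4·2.244834+1·(-0.334207)≈0.181008; next y=7/10·1.061324+1/2·0.181008≈0.833431
n=8: y≈0.833431, sp=2, e=sp−y≈1.166569; I≈3.411403, D=e−e_prev≈1.227893; u=3/4·1.166569+1/4·3.411403+1·1.227893≈2.955671; next y=7/10·0.833431+1/2·2.955671≈2.061237
n=9: y≈2.061237, sp=2, e=sp−y≈-0.061237; I≈3.350166, D=e−e_prev≈-1.227806; u=3/4·(-0.061237)+1/4·3.350166+1·(-1.227806)≈-0.436193; next y=7/10·2.061237+1/2·(-0.436193)≈1.224770
n=10: y≈1.224770, sp=2, e=sp−y≈0.775230; I≈4.125396, D=e−e_prev≈0.836467; u=3/4·0.775230+1/4·4.125396+1·0.836467≈2.449239; next y=7/10·1.224770+1/2·2.449239≈2.081958
n=11: y≈2.081958, sp=2, e=sp−y≈-0.081958; I≈4.043438, D=e−e_prev≈-0.857189; u=3/4·(-0.081958)+1/4·4.043438+1·(-0.857189)≈0.092202; next y=7/10·2.081958+1/2·0.092202≈1.503472
n=12: y≈1.503472, sp=2, e=sp−y≈0.496528; I≈4.539966, D=e−e_prev≈0.578487; u=3/4·0.496528+1/4·4.539966+1·0.578487≈2.085874; next y=7/10·1.503472+1/2·2.085874≈2.095367
n=13: y≈2.095367, sp=2, e=sp−y≈-0.095367; I≈4.444599, D=e−e_prev≈-0.591896; u=3/4·(-0.095367)+1/4·4.444599+1·(-0.591896)≈0.447729; next y=7/10·2.095367+1/2·0.447729≈1.690621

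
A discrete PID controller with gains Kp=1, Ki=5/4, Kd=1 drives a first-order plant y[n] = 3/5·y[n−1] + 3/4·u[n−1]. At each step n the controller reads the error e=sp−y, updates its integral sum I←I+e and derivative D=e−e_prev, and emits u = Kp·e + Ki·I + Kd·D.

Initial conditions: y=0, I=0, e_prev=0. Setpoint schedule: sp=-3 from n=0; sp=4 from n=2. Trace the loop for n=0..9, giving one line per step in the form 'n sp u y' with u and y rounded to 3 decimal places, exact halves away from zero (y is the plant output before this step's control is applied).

(exact arithmetic carried between steps; '≈' marks a value shown rounded to 6 d.p. or computed from one; I and e_prev carry over from the previous line; the table rounds u and y to 3 d.p., halves away from zero)
n=0: y=0, sp=-3, e=sp−y=-3; I=-3, D=e−e_prev=-3; u=1·(-3)+5/4·(-3)+1·(-3)=-9.75; next y=3/5·0+3/4·(-9.75)=-7.3125
n=1: y=-7.3125, sp=-3, e=sp−y=4.3125; I=1.3125, D=e−e_prev=7.3125; u=1·4.3125+5/4·1.3125+1·7.3125=13.265625; next y=3/5·(-7.3125)+3/4·13.265625≈5.561719
n=2: y≈5.561719, sp=4, e=sp−y≈-1.561719; I≈-0.249219, D=e−e_prev≈-5.874219; u=1·(-1.561719)+5/4·(-0.249219)+1·(-5.874219)≈-7.747461; next y=3/5·5.561719+3/4·(-7.747461)≈-2.473564
n=3: y≈-2.473564, sp=4, e=sp−y≈6.473564; I≈6.224346, D=e−e_prev≈8.035283; u=1·6.473564+5/4·6.224346+1·8.035283≈22.289280; next y=3/5·(-2.473564)+3/4·22.289280≈15.232821
n=4: y≈15.232821, sp=4, e=sp−y≈-11.232821; I≈-5.008475, D=e−e_prev≈-17.706386; u=1·(-11.232821)+5/4·(-5.008475)+1·(-17.706386)≈-35.199801; next y=3/5·15.232821+3/4·(-35.199801)≈-17.260158
n=5: y≈-17.260158, sp=4, e=sp−y≈21.260158; I≈16.251683, D=e−e_prev≈32.492979; u=1·21.260158+5/4·16.251683+1·32.492979≈74.067741; next y=3/5·(-17.260158)+3/4·74.067741≈45.194711
n=6: y≈45.194711, sp=4, e=sp−y≈-41.194711; I≈-24.943028, D=e−e_prev≈-62.454869; u=1·(-41.194711)+5/4·(-24.943028)+1·(-62.454869)≈-134.828365; next y=3/5·45.194711+3/4·(-134.828365)≈-74.004447
n=7: y≈-74.004447, sp=4, e=sp−y≈78.004447; I≈53.061419, D=e−e_prev≈119.199158; u=1·78.004447+5/4·53.061419+1·119.199158≈263.530378; next y=3/5·(-74.004447)+3/4·263.530378≈153.245116
n=8: y≈153.245116, sp=4, e=sp−y≈-149.245116; I≈-96.183697, D=e−e_prev≈-227.249563; u=1·(-149.245116)+5/4·(-96.183697)+1·(-227.249563)≈-496.724299; next y=3/5·153.245116+3/4·(-496.724299)≈-280.596155
n=9: y≈-280.596155, sp=4, e=sp−y≈284.596155; I≈188.412458, D=e−e_prev≈433.841271; u=1·284.596155+5/4·188.412458+1·433.841271≈953.952998; next y=3/5·(-280.596155)+3/4·953.952998≈547.107056

0 -3 -9.750 0.000
1 -3 13.266 -7.313
2 4 -7.747 5.562
3 4 22.289 -2.474
4 4 -35.200 15.233
5 4 74.068 -17.260
6 4 -134.828 45.195
7 4 263.530 -74.004
8 4 -496.724 153.245
9 4 953.953 -280.596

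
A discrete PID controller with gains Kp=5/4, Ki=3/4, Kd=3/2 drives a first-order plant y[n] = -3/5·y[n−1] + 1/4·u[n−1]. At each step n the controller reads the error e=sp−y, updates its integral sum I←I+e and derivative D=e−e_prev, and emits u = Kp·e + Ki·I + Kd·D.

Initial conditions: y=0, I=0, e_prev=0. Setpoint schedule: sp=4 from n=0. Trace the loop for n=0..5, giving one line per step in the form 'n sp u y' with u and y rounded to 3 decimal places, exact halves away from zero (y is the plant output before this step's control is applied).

(exact arithmetic carried between steps; '≈' marks a value shown rounded to 6 d.p. or computed from one; I and e_prev carry over from the previous line; the table rounds u and y to 3 d.p., halves away from zero)
n=0: y=0, sp=4, e=sp−y=4; I=4, D=e−e_prev=4; u=5/4·4+3/4·4+3/2·4=14; next y=-3/5·0+1/4·14=3.5
n=1: y=3.5, sp=4, e=sp−y=0.5; I=4.5, D=e−e_prev=-3.5; u=5/4·0.5+3/4·4.5+3/2·(-3.5)=-1.25; next y=-3/5·3.5+1/4·(-1.25)=-2.4125
n=2: y=-2.4125, sp=4, e=sp−y=6.4125; I=10.9125, D=e−e_prev=5.9125; u=5/4·6.4125+3/4·10.9125+3/2·5.9125=25.06875; next y=-3/5·(-2.4125)+1/4·25.06875≈7.714688
n=3: y≈7.714688, sp=4, e=sp−y≈-3.714688; I≈7.197813, D=e−e_prev≈-10.127188; u=5/4·(-3.714688)+3/4·7.197813+3/2·(-10.127188)≈-14.435781; next y=-3/5·7.714688+1/4·(-14.435781)≈-8.237758
n=4: y≈-8.237758, sp=4, e=sp−y≈12.237758; I≈19.435570, D=e−e_prev≈15.952445; u=5/4·12.237758+3/4·19.435570+3/2·15.952445≈53.802543; next y=-3/5·(-8.237758)+1/4·53.802543≈18.393290
n=5: y≈18.393290, sp=4, e=sp−y≈-14.393290; I≈5.042280, D=e−e_prev≈-26.631048; u=5/4·(-14.393290)+3/4·5.042280+3/2·(-26.631048)≈-54.156475; next y=-3/5·18.393290+1/4·(-54.156475)≈-24.575093

0 4 14.000 0.000
1 4 -1.250 3.500
2 4 25.069 -2.413
3 4 -14.436 7.715
4 4 53.803 -8.238
5 4 -54.156 18.393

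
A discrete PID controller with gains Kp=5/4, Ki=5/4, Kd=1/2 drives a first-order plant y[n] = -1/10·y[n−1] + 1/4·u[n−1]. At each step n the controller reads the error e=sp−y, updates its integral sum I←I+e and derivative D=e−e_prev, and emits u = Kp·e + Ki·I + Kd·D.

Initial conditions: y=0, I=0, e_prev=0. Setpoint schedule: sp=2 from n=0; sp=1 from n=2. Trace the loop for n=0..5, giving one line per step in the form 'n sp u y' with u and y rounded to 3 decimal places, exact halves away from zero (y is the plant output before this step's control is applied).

(exact arithmetic carried between steps; '≈' marks a value shown rounded to 6 d.p. or computed from one; I and e_prev carry over from the previous line; the table rounds u and y to 3 d.p., halves away from zero)
n=0: y=0, sp=2, e=sp−y=2; I=2, D=e−e_prev=2; u=5/4·2+5/4·2+1/2·2=6; next y=-1/10·0+1/4·6=1.5
n=1: y=1.5, sp=2, e=sp−y=0.5; I=2.5, D=e−e_prev=-1.5; u=5/4·0.5+5/4·2.5+1/2·(-1.5)=3; next y=-1/10·1.5+1/4·3=0.6
n=2: y=0.6, sp=1, e=sp−y=0.4; I=2.9, D=e−e_prev=-0.1; u=5/4·0.4+5/4·2.9+1/2·(-0.1)=4.075; next y=-1/10·0.6+1/4·4.075=0.95875
n=3: y=0.95875, sp=1, e=sp−y=0.04125; I=2.94125, D=e−e_prev=-0.35875; u=5/4·0.04125+5/4·2.94125+1/2·(-0.35875)=3.54875; next y=-1/10·0.95875+1/4·3.54875≈0.791313
n=4: y≈0.791313, sp=1, e=sp−y≈0.208688; I≈3.149938, D=e−e_prev≈0.167438; u=5/4·0.208688+5/4·3.149938+1/2·0.167438≈4.282; next y=-1/10·0.791313+1/4·4.282≈0.991369
n=5: y≈0.991369, sp=1, e=sp−y≈0.008631; I≈3.158569, D=e−e_prev≈-0.200056; u=5/4·0.008631+5/4·3.158569+1/2·(-0.200056)≈3.858972; next y=-1/10·0.991369+1/4·3.858972≈0.865606

0 2 6.000 0.000
1 2 3.000 1.500
2 1 4.075 0.600
3 1 3.549 0.959
4 1 4.282 0.791
5 1 3.859 0.991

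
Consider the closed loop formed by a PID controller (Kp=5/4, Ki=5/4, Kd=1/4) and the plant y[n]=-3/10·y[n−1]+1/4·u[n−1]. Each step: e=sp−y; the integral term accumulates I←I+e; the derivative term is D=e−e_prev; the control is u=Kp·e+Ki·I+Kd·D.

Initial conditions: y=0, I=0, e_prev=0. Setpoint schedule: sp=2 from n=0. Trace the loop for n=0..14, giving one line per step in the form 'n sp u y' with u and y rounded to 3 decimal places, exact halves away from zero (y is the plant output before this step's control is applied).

0 2 5.500 0.000
1 2 3.719 1.375
2 2 7.203 0.517
3 2 5.739 1.646
4 2 8.401 0.941
5 2 7.137 1.818
6 2 9.177 1.239
7 2 8.103 1.922
8 2 9.673 1.449
9 2 8.774 1.983
10 2 9.987 1.598
11 2 9.241 2.017
12 2 10.183 1.705
13 2 9.568 2.034
14 2 10.302 1.782

(exact arithmetic carried between steps; '≈' marks a value shown rounded to 6 d.p. or computed from one; I and e_prev carry over from the previous line; the table rounds u and y to 3 d.p., halves away from zero)
n=0: y=0, sp=2, e=sp−y=2; I=2, D=e−e_prev=2; u=5/4·2+5/4·2+1/4·2=5.5; next y=-3/10·0+1/4·5.5=1.375
n=1: y=1.375, sp=2, e=sp−y=0.625; I=2.625, D=e−e_prev=-1.375; u=5/4·0.625+5/4·2.625+1/4·(-1.375)=3.71875; next y=-3/10·1.375+1/4·3.71875≈0.517188
n=2: y≈0.517188, sp=2, e=sp−y≈1.482813; I≈4.107813, D=e−e_prev≈0.857813; u=5/4·1.482813+5/4·4.107813+1/4·0.857813≈7.202734; next y=-3/10·0.517188+1/4·7.202734≈1.645527
n=3: y≈1.645527, sp=2, e=sp−y≈0.354473; I≈4.462285, D=e−e_prev≈-1.128340; u=5/4·0.354473+5/4·4.462285+1/4·(-1.128340)≈5.738862; next y=-3/10·1.645527+1/4·5.738862≈0.941057
n=4: y≈0.941057, sp=2, e=sp−y≈1.058943; I≈5.521228, D=e−e_prev≈0.704470; u=5/4·1.058943+5/4·5.521228+1/4·0.704470≈8.401331; next y=-3/10·0.941057+1/4·8.401331≈1.818015
n=5: y≈1.818015, sp=2, e=sp−y≈0.181985; I≈5.703212, D=e−e_prev≈-0.876958; u=5/4·0.181985+5/4·5.703212+1/4·(-0.876958)≈7.137257; next y=-3/10·1.818015+1/4·7.137257≈1.238910
n=6: y≈1.238910, sp=2, e=sp−y≈0.761090; I≈6.464303, D=e−e_prev≈0.579106; u=5/4·0.761090+5/4·6.464303+1/4·0.579106≈9.176518; next y=-3/10·1.238910+1/4·9.176518≈1.922457
n=7: y≈1.922457, sp=2, e=sp−y≈0.077543; I≈6.541846, D=e−e_prev≈-0.683547; u=5/4·0.077543+5/4·6.541846+1/4·(-0.683547)≈8.103350; next y=-3/10·1.922457+1/4·8.103350≈1.449101
n=8: y≈1.449101, sp=2, e=sp−y≈0.550899; I≈7.092746, D=e−e_prev≈0.473356; u=5/4·0.550899+5/4·7.092746+1/4·0.473356≈9.672895; next y=-3/10·1.449101+1/4·9.672895≈1.983494
n=9: y≈1.983494, sp=2, e=sp−y≈0.016506; I≈7.109252, D=e−e_prev≈-0.534393; u=5/4·0.016506+5/4·7.109252+1/4·(-0.534393)≈8.773600; next y=-3/10·1.983494+1/4·8.773600≈1.598352
n=10: y≈1.598352, sp=2, e=sp−y≈0.401648; I≈7.510900, D=e−e_prev≈0.385142; u=5/4·0.401648+5/4·7.510900+1/4·0.385142≈9.986971; next y=-3/10·1.598352+1/4·9.986971≈2.017237
n=11: y≈2.017237, sp=2, e=sp−y≈-0.017237; I≈7.493663, D=e−e_prev≈-0.418885; u=5/4·(-0.017237)+5/4·7.493663+1/4·(-0.418885)≈9.240811; next y=-3/10·2.017237+1/4·9.240811≈1.705032
n=12: y≈1.705032, sp=2, e=sp−y≈0.294968; I≈7.788631, D=e−e_prev≈0.312206; u=5/4·0.294968+5/4·7.788631+1/4·0.312206≈10.182551; next y=-3/10·1.705032+1/4·10.182551≈2.034128
n=13: y≈2.034128, sp=2, e=sp−y≈-0.034128; I≈7.754503, D=e−e_prev≈-0.329097; u=5/4·(-0.034128)+5/4·7.754503+1/4·(-0.329097)≈9.568194; next y=-3/10·2.034128+1/4·9.568194≈1.781810
n=14: y≈1.781810, sp=2, e=sp−y≈0.218190; I≈7.972693, D=e−e_prev≈0.252318; u=5/4·0.218190+5/4·7.972693+1/4·0.252318≈10.301683; next y=-3/10·1.781810+1/4·10.301683≈2.040878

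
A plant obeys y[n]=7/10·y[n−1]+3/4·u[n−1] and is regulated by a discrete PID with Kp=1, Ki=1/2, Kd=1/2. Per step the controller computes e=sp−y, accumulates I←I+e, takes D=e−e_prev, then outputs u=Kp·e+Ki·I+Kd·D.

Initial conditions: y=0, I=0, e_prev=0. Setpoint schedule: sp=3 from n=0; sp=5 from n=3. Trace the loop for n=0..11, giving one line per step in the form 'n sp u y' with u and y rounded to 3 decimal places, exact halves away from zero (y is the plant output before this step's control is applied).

0 3 6.000 0.000
1 3 -3.000 4.500
2 3 5.700 0.900
3 5 0.940 4.905
4 5 3.523 4.139
5 5 0.769 5.539
6 5 3.370 4.454
7 5 0.718 5.645
8 5 3.301 4.490
9 5 0.721 5.619
10 5 3.266 4.474
11 5 0.742 5.581

(exact arithmetic carried between steps; '≈' marks a value shown rounded to 6 d.p. or computed from one; I and e_prev carry over from the previous line; the table rounds u and y to 3 d.p., halves away from zero)
n=0: y=0, sp=3, e=sp−y=3; I=3, D=e−e_prev=3; u=1·3+1/2·3+1/2·3=6; next y=7/10·0+3/4·6=4.5
n=1: y=4.5, sp=3, e=sp−y=-1.5; I=1.5, D=e−e_prev=-4.5; u=1·(-1.5)+1/2·1.5+1/2·(-4.5)=-3; next y=7/10·4.5+3/4·(-3)=0.9
n=2: y=0.9, sp=3, e=sp−y=2.1; I=3.6, D=e−e_prev=3.6; u=1·2.1+1/2·3.6+1/2·3.6=5.7; next y=7/10·0.9+3/4·5.7=4.905
n=3: y=4.905, sp=5, e=sp−y=0.095; I=3.695, D=e−e_prev=-2.005; u=1·0.095+1/2·3.695+1/2·(-2.005)=0.94; next y=7/10·4.905+3/4·0.94=4.1385
n=4: y=4.1385, sp=5, e=sp−y=0.8615; I=4.5565, D=e−e_prev=0.7665; u=1·0.8615+1/2·4.5565+1/2·0.7665=3.523; next y=7/10·4.1385+3/4·3.523=5.5392
n=5: y=5.5392, sp=5, e=sp−y=-0.5392; I=4.0173, D=e−e_prev=-1.4007; u=1·(-0.5392)+1/2·4.0173+1/2·(-1.4007)=0.7691; next y=7/10·5.5392+3/4·0.7691=4.454265
n=6: y=4.454265, sp=5, e=sp−y=0.545735; I=4.563035, D=e−e_prev=1.084935; u=1·0.545735+1/2·4.563035+1/2·1.084935=3.36972; next y=7/10·4.454265+3/4·3.36972≈5.645276
n=7: y≈5.645276, sp=5, e=sp−y≈-0.645276; I≈3.917760, D=e−e_prev≈-1.191011; u=1·(-0.645276)+1/2·3.917760+1/2·(-1.191011)≈0.718099; next y=7/10·5.645276+3/4·0.718099≈4.490267
n=8: y≈4.490267, sp=5, e=sp−y≈0.509733; I≈4.427492, D=e−e_prev≈1.155008; u=1·0.509733+1/2·4.427492+1/2·1.155008≈3.300983; next y=7/10·4.490267+3/4·3.300983≈5.618924
n=9: y≈5.618924, sp=5, e=sp−y≈-0.618924; I≈3.808568, D=e−e_prev≈-1.128657; u=1·(-0.618924)+1/2·3.808568+1/2·(-1.128657)≈0.721031; next y=7/10·5.618924+3/4·0.721031≈4.474020
n=10: y≈4.474020, sp=5, e=sp−y≈0.525980; I≈4.334548, D=e−e_prev≈1.144904; u=1·0.525980+1/2·4.334548+1/2·1.144904≈3.265706; next y=7/10·4.474020+3/4·3.265706≈5.581093
n=11: y≈5.581093, sp=5, e=sp−y≈-0.581093; I≈3.753454, D=e−e_prev≈-1.107073; u=1·(-0.581093)+1/2·3.753454+1/2·(-1.107073)≈0.742097; next y=7/10·5.581093+3/4·0.742097≈4.463338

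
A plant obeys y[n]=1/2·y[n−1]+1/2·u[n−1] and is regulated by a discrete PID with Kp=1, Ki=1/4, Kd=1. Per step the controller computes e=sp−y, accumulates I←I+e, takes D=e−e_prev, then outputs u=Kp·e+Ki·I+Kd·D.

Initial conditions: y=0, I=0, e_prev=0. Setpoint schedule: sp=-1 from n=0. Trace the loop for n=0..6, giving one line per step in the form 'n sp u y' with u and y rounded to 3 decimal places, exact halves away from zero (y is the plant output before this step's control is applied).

(exact arithmetic carried between steps; '≈' marks a value shown rounded to 6 d.p. or computed from one; I and e_prev carry over from the previous line; the table rounds u and y to 3 d.p., halves away from zero)
n=0: y=0, sp=-1, e=sp−y=-1; I=-1, D=e−e_prev=-1; u=1·(-1)+1/4·(-1)+1·(-1)=-2.25; next y=1/2·0+1/2·(-2.25)=-1.125
n=1: y=-1.125, sp=-1, e=sp−y=0.125; I=-0.875, D=e−e_prev=1.125; u=1·0.125+1/4·(-0.875)+1·1.125=1.03125; next y=1/2·(-1.125)+1/2·1.03125=-0.046875
n=2: y=-0.046875, sp=-1, e=sp−y=-0.953125; I=-1.828125, D=e−e_prev=-1.078125; u=1·(-0.953125)+1/4·(-1.828125)+1·(-1.078125)≈-2.488281; next y=1/2·(-0.046875)+1/2·(-2.488281)≈-1.267578
n=3: y≈-1.267578, sp=-1, e=sp−y≈0.267578; I≈-1.560547, D=e−e_prev≈1.220703; u=1·0.267578+1/4·(-1.560547)+1·1.220703≈1.098145; next y=1/2·(-1.267578)+1/2·1.098145≈-0.084717
n=4: y≈-0.084717, sp=-1, e=sp−y≈-0.915283; I≈-2.475830, D=e−e_prev≈-1.182861; u=1·(-0.915283)+1/4·(-2.475830)+1·(-1.182861)≈-2.717102; next y=1/2·(-0.084717)+1/2·(-2.717102)≈-1.400909
n=5: y≈-1.400909, sp=-1, e=sp−y≈0.400909; I≈-2.074921, D=e−e_prev≈1.316193; u=1·0.400909+1/4·(-2.074921)+1·1.316193≈1.198372; next y=1/2·(-1.400909)+1/2·1.198372≈-0.101269
n=6: y≈-0.101269, sp=-1, e=sp−y≈-0.898731; I≈-2.973652, D=e−e_prev≈-1.299641; u=1·(-0.898731)+1/4·(-2.973652)+1·(-1.299641)≈-2.941785; next y=1/2·(-0.101269)+1/2·(-2.941785)≈-1.521527

0 -1 -2.250 0.000
1 -1 1.031 -1.125
2 -1 -2.488 -0.047
3 -1 1.098 -1.268
4 -1 -2.717 -0.085
5 -1 1.198 -1.401
6 -1 -2.942 -0.101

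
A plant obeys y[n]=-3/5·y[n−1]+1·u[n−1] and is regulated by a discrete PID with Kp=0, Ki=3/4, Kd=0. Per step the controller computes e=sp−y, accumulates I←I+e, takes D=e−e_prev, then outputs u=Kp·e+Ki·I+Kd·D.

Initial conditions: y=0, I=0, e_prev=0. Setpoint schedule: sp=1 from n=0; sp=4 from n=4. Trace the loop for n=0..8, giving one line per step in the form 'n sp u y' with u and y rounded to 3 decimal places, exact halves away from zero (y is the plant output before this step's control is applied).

0 1 0.750 0.000
1 1 0.938 0.750
2 1 1.322 0.488
3 1 1.300 1.029
4 4 3.788 0.682
5 4 4.254 3.379
6 4 5.584 2.227
7 4 5.398 4.248
8 4 6.261 2.849

(exact arithmetic carried between steps; '≈' marks a value shown rounded to 6 d.p. or computed from one; I and e_prev carry over from the previous line; the table rounds u and y to 3 d.p., halves away from zero)
n=0: y=0, sp=1, e=sp−y=1; I=1, D=e−e_prev=1; u=0·1+3/4·1+0·1=0.75; next y=-3/5·0+1·0.75=0.75
n=1: y=0.75, sp=1, e=sp−y=0.25; I=1.25, D=e−e_prev=-0.75; u=0·0.25+3/4·1.25+0·(-0.75)=0.9375; next y=-3/5·0.75+1·0.9375=0.4875
n=2: y=0.4875, sp=1, e=sp−y=0.5125; I=1.7625, D=e−e_prev=0.2625; u=0·0.5125+3/4·1.7625+0·0.2625=1.321875; next y=-3/5·0.4875+1·1.321875=1.029375
n=3: y=1.029375, sp=1, e=sp−y=-0.029375; I=1.733125, D=e−e_prev=-0.541875; u=0·(-0.029375)+3/4·1.733125+0·(-0.541875)≈1.299844; next y=-3/5·1.029375+1·1.299844≈0.682219
n=4: y≈0.682219, sp=4, e=sp−y≈3.317781; I≈5.050906, D=e−e_prev≈3.347156; u=0·3.317781+3/4·5.050906+0·3.347156≈3.788180; next y=-3/5·0.682219+1·3.788180≈3.378848
n=5: y≈3.378848, sp=4, e=sp−y≈0.621152; I≈5.672058, D=e−e_prev≈-2.696630; u=0·0.621152+3/4·5.672058+0·(-2.696630)≈4.254043; next y=-3/5·3.378848+1·4.254043≈2.226734
n=6: y≈2.226734, sp=4, e=sp−y≈1.773266; I≈7.445324, D=e−e_prev≈1.152114; u=0·1.773266+3/4·7.445324+0·1.152114≈5.583993; next y=-3/5·2.226734+1·5.583993≈4.247952
n=7: y≈4.247952, sp=4, e=sp−y≈-0.247952; I≈7.197371, D=e−e_prev≈-2.021218; u=0·(-0.247952)+3/4·7.197371+0·(-2.021218)≈5.398029; next y=-3/5·4.247952+1·5.398029≈2.849257
n=8: y≈2.849257, sp=4, e=sp−y≈1.150743; I≈8.348114, D=e−e_prev≈1.398695; u=0·1.150743+3/4·8.348114+0·1.398695≈6.261086; next y=-3/5·2.849257+1·6.261086≈4.551531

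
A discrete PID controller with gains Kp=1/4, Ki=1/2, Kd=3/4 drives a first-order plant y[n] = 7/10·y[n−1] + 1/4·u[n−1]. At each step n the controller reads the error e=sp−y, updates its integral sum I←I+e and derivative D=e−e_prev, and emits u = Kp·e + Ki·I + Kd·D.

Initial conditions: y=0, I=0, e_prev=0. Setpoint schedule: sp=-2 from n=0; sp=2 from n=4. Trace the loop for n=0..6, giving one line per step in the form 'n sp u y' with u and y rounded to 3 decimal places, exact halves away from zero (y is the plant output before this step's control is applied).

(exact arithmetic carried between steps; '≈' marks a value shown rounded to 6 d.p. or computed from one; I and e_prev carry over from the previous line; the table rounds u and y to 3 d.p., halves away from zero)
n=0: y=0, sp=-2, e=sp−y=-2; I=-2, D=e−e_prev=-2; u=1/4·(-2)+1/2·(-2)+3/4·(-2)=-3; next y=7/10·0+1/4·(-3)=-0.75
n=1: y=-0.75, sp=-2, e=sp−y=-1.25; I=-3.25, D=e−e_prev=0.75; u=1/4·(-1.25)+1/2·(-3.25)+3/4·0.75=-1.375; next y=7/10·(-0.75)+1/4·(-1.375)=-0.86875
n=2: y=-0.86875, sp=-2, e=sp−y=-1.13125; I=-4.38125, D=e−e_prev=0.11875; u=1/4·(-1.13125)+1/2·(-4.38125)+3/4·0.11875=-2.384375; next y=7/10·(-0.86875)+1/4·(-2.384375)≈-1.204219
n=3: y≈-1.204219, sp=-2, e=sp−y≈-0.795781; I≈-5.177031, D=e−e_prev≈0.335469; u=1/4·(-0.795781)+1/2·(-5.177031)+3/4·0.335469≈-2.535859; next y=7/10·(-1.204219)+1/4·(-2.535859)≈-1.476918
n=4: y≈-1.476918, sp=2, e=sp−y≈3.476918; I≈-1.700113, D=e−e_prev≈4.272699; u=1/4·3.476918+1/2·(-1.700113)+3/4·4.272699≈3.223697; next y=7/10·(-1.476918)+1/4·3.223697≈-0.227918
n=5: y≈-0.227918, sp=2, e=sp−y≈2.227918; I≈0.527805, D=e−e_prev≈-1.249000; u=1/4·2.227918+1/2·0.527805+3/4·(-1.249000)≈-0.115868; next y=7/10·(-0.227918)+1/4·(-0.115868)≈-0.188510
n=6: y≈-0.188510, sp=2, e=sp−y≈2.188510; I≈2.716315, D=e−e_prev≈-0.039409; u=1/4·2.188510+1/2·2.716315+3/4·(-0.039409)≈1.875728; next y=7/10·(-0.188510)+1/4·1.875728≈0.336975

0 -2 -3.000 0.000
1 -2 -1.375 -0.750
2 -2 -2.384 -0.869
3 -2 -2.536 -1.204
4 2 3.224 -1.477
5 2 -0.116 -0.228
6 2 1.876 -0.189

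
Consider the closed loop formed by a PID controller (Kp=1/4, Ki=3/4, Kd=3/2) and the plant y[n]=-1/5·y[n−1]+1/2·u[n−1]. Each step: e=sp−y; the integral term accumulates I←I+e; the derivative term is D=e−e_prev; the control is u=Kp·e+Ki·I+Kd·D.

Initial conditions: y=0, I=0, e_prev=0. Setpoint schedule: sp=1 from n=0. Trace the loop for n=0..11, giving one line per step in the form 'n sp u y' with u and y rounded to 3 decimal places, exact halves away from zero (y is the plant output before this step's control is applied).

(exact arithmetic carried between steps; '≈' marks a value shown rounded to 6 d.p. or computed from one; I and e_prev carry over from the previous line; the table rounds u and y to 3 d.p., halves away from zero)
n=0: y=0, sp=1, e=sp−y=1; I=1, D=e−e_prev=1; u=1/4·1+3/4·1+3/2·1=2.5; next y=-1/5·0+1/2·2.5=1.25
n=1: y=1.25, sp=1, e=sp−y=-0.25; I=0.75, D=e−e_prev=-1.25; u=1/4·(-0.25)+3/4·0.75+3/2·(-1.25)=-1.375; next y=-1/5·1.25+1/2·(-1.375)=-0.9375
n=2: y=-0.9375, sp=1, e=sp−y=1.9375; I=2.6875, D=e−e_prev=2.1875; u=1/4·1.9375+3/4·2.6875+3/2·2.1875=5.78125; next y=-1/5·(-0.9375)+1/2·5.78125=3.078125
n=3: y=3.078125, sp=1, e=sp−y=-2.078125; I=0.609375, D=e−e_prev=-4.015625; u=1/4·(-2.078125)+3/4·0.609375+3/2·(-4.015625)≈-6.085938; next y=-1/5·3.078125+1/2·(-6.085938)≈-3.658594
n=4: y≈-3.658594, sp=1, e=sp−y≈4.658594; I≈5.267969, D=e−e_prev≈6.736719; u=1/4·4.658594+3/4·5.267969+3/2·6.736719≈15.220703; next y=-1/5·(-3.658594)+1/2·15.220703≈8.342070
n=5: y≈8.342070, sp=1, e=sp−y≈-7.342070; I≈-2.074102, D=e−e_prev≈-12.000664; u=1/4·(-7.342070)+3/4·(-2.074102)+3/2·(-12.000664)≈-21.392090; next y=-1/5·8.342070+1/2·(-21.392090)≈-12.364459
n=6: y≈-12.364459, sp=1, e=sp−y≈13.364459; I≈11.290357, D=e−e_prev≈20.706529; u=1/4·13.364459+3/4·11.290357+3/2·20.706529≈42.868677; next y=-1/5·(-12.364459)+1/2·42.868677≈23.907230
n=7: y≈23.907230, sp=1, e=sp−y≈-22.907230; I≈-11.616873, D=e−e_prev≈-36.271689; u=1/4·(-22.907230)+3/4·(-11.616873)+3/2·(-36.271689)≈-68.846996; next y=-1/5·23.907230+1/2·(-68.846996)≈-39.204944
n=8: y≈-39.204944, sp=1, e=sp−y≈40.204944; I≈28.588071, D=e−e_prev≈63.112174; u=1/4·40.204944+3/4·28.588071+3/2·63.112174≈126.160551; next y=-1/5·(-39.204944)+1/2·126.160551≈70.921264
n=9: y≈70.921264, sp=1, e=sp−y≈-69.921264; I≈-41.333193, D=e−e_prev≈-110.126208; u=1/4·(-69.921264)+3/4·(-41.333193)+3/2·(-110.126208)≈-213.669523; next y=-1/5·70.921264+1/2·(-213.669523)≈-121.019014
n=10: y≈-121.019014, sp=1, e=sp−y≈122.019014; I≈80.685821, D=e−e_prev≈191.940278; u=1/4·122.019014+3/4·80.685821+3/2·191.940278≈378.929537; next y=-1/5·(-121.019014)+1/2·378.929537≈213.668571
n=11: y≈213.668571, sp=1, e=sp−y≈-212.668571; I≈-131.982750, D=e−e_prev≈-334.687586; u=1/4·(-212.668571)+3/4·(-131.982750)+3/2·(-334.687586)≈-654.185584; next y=-1/5·213.668571+1/2·(-654.185584)≈-369.826506

0 1 2.500 0.000
1 1 -1.375 1.250
2 1 5.781 -0.938
3 1 -6.086 3.078
4 1 15.221 -3.659
5 1 -21.392 8.342
6 1 42.869 -12.364
7 1 -68.847 23.907
8 1 126.161 -39.205
9 1 -213.670 70.921
10 1 378.930 -121.019
11 1 -654.186 213.669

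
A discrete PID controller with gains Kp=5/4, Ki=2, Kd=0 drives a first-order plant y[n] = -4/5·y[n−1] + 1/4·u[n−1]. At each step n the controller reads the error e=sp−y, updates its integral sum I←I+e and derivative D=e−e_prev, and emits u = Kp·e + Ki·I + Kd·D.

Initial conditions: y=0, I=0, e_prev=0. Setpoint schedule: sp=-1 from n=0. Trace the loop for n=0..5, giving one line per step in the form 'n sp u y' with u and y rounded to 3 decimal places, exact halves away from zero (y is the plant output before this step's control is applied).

(exact arithmetic carried between steps; '≈' marks a value shown rounded to 6 d.p. or computed from one; I and e_prev carry over from the previous line; the table rounds u and y to 3 d.p., halves away from zero)
n=0: y=0, sp=-1, e=sp−y=-1; I=-1, D=e−e_prev=-1; u=5/4·(-1)+2·(-1)+0·(-1)=-3.25; next y=-4/5·0+1/4·(-3.25)=-0.8125
n=1: y=-0.8125, sp=-1, e=sp−y=-0.1875; I=-1.1875, D=e−e_prev=0.8125; u=5/4·(-0.1875)+2·(-1.1875)+0·0.8125=-2.609375; next y=-4/5·(-0.8125)+1/4·(-2.609375)≈-0.002344
n=2: y≈-0.002344, sp=-1, e=sp−y≈-0.997656; I≈-2.185156, D=e−e_prev≈-0.810156; u=5/4·(-0.997656)+2·(-2.185156)+0·(-0.810156)≈-5.617383; next y=-4/5·(-0.002344)+1/4·(-5.617383)≈-1.402471
n=3: y≈-1.402471, sp=-1, e=sp−y≈0.402471; I≈-1.782686, D=e−e_prev≈1.400127; u=5/4·0.402471+2·(-1.782686)+0·1.400127≈-3.062283; next y=-4/5·(-1.402471)+1/4·(-3.062283)≈0.356406
n=4: y≈0.356406, sp=-1, e=sp−y≈-1.356406; I≈-3.139091, D=e−e_prev≈-1.758877; u=5/4·(-1.356406)+2·(-3.139091)+0·(-1.758877)≈-7.973690; next y=-4/5·0.356406+1/4·(-7.973690)≈-2.278547
n=5: y≈-2.278547, sp=-1, e=sp−y≈1.278547; I≈-1.860544, D=e−e_prev≈2.634953; u=5/4·1.278547+2·(-1.860544)+0·2.634953≈-2.122904; next y=-4/5·(-2.278547)+1/4·(-2.122904)≈1.292112

0 -1 -3.250 0.000
1 -1 -2.609 -0.813
2 -1 -5.617 -0.002
3 -1 -3.062 -1.402
4 -1 -7.974 0.356
5 -1 -2.123 -2.279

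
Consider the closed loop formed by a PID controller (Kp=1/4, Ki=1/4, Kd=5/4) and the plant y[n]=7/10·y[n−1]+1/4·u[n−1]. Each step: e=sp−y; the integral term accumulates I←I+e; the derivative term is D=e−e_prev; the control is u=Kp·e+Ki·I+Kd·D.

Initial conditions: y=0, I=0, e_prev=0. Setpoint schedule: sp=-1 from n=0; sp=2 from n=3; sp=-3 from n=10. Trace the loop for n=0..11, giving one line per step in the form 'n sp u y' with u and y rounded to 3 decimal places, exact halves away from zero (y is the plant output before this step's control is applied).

(exact arithmetic carried between steps; '≈' marks a value shown rounded to 6 d.p. or computed from one; I and e_prev carry over from the previous line; the table rounds u and y to 3 d.p., halves away from zero)
n=0: y=0, sp=-1, e=sp−y=-1; I=-1, D=e−e_prev=-1; u=1/4·(-1)+1/4·(-1)+5/4·(-1)=-1.75; next y=7/10·0+1/4·(-1.75)=-0.4375
n=1: y=-0.4375, sp=-1, e=sp−y=-0.5625; I=-1.5625, D=e−e_prev=0.4375; u=1/4·(-0.5625)+1/4·(-1.5625)+5/4·0.4375=0.015625; next y=7/10·(-0.4375)+1/4·0.015625≈-0.302344
n=2: y≈-0.302344, sp=-1, e=sp−y≈-0.697656; I≈-2.260156, D=e−e_prev≈-0.135156; u=1/4·(-0.697656)+1/4·(-2.260156)+5/4·(-0.135156)≈-0.908398; next y=7/10·(-0.302344)+1/4·(-0.908398)≈-0.438740
n=3: y≈-0.438740, sp=2, e=sp−y≈2.438740; I≈0.178584, D=e−e_prev≈3.136396; u=1/4·2.438740+1/4·0.178584+5/4·3.136396≈4.574827; next y=7/10·(-0.438740)+1/4·4.574827≈0.836589
n=4: y≈0.836589, sp=2, e=sp−y≈1.163411; I≈1.341995, D=e−e_prev≈-1.275329; u=1/4·1.163411+1/4·1.341995+5/4·(-1.275329)≈-0.967809; next y=7/10·0.836589+1/4·(-0.967809)≈0.343660
n=5: y≈0.343660, sp=2, e=sp−y≈1.656340; I≈2.998336, D=e−e_prev≈0.492929; u=1/4·1.656340+1/4·2.998336+5/4·0.492929≈1.779830; next y=7/10·0.343660+1/4·1.779830≈0.685519
n=6: y≈0.685519, sp=2, e=sp−y≈1.314481; I≈4.312817, D=e−e_prev≈-0.341860; u=1/4·1.314481+1/4·4.312817+5/4·(-0.341860)≈0.979500; next y=7/10·0.685519+1/4·0.979500≈0.724738
n=7: y≈0.724738, sp=2, e=sp−y≈1.275262; I≈5.588078, D=e−e_prev≈-0.039219; u=1/4·1.275262+1/4·5.588078+5/4·(-0.039219)≈1.666811; next y=7/10·0.724738+1/4·1.666811≈0.924020
n=8: y≈0.924020, sp=2, e=sp−y≈1.075980; I≈6.664058, D=e−e_prev≈-0.199281; u=1/4·1.075980+1/4·6.664058+5/4·(-0.199281)≈1.685908; next y=7/10·0.924020+1/4·1.685908≈1.068291
n=9: y≈1.068291, sp=2, e=sp−y≈0.931709; I≈7.595768, D=e−e_prev≈-0.144271; u=1/4·0.931709+1/4·7.595768+5/4·(-0.144271)≈1.951530; next y=7/10·1.068291+1/4·1.951530≈1.235686
n=10: y≈1.235686, sp=-3, e=sp−y≈-4.235686; I≈3.360082, D=e−e_prev≈-5.167395; u=1/4·(-4.235686)+1/4·3.360082+5/4·(-5.167395)≈-6.678145; next y=7/10·1.235686+1/4·(-6.678145)≈-0.804556
n=11: y≈-0.804556, sp=-3, e=sp−y≈-2.195444; I≈1.164638, D=e−e_prev≈2.040242; u=1/4·(-2.195444)+1/4·1.164638+5/4·2.040242≈2.292601; next y=7/10·(-0.804556)+1/4·2.292601≈0.009961

0 -1 -1.750 0.000
1 -1 0.016 -0.438
2 -1 -0.908 -0.302
3 2 4.575 -0.439
4 2 -0.968 0.837
5 2 1.780 0.344
6 2 0.979 0.686
7 2 1.667 0.725
8 2 1.686 0.924
9 2 1.952 1.068
10 -3 -6.678 1.236
11 -3 2.293 -0.805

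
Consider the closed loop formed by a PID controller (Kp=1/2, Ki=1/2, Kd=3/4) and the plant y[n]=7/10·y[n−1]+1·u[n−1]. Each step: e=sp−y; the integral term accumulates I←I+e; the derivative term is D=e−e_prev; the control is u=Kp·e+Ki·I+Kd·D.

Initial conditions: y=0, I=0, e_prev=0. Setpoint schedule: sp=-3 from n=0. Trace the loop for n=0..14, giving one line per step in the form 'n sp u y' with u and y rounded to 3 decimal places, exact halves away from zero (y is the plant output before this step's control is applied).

0 -3 -5.250 0.000
1 -3 4.688 -5.250
2 -3 -9.084 1.013
3 -3 10.035 -8.376
4 -3 -16.277 4.173
5 -3 20.223 -13.356
6 -3 -30.148 10.874
7 -3 39.555 -22.536
8 -3 -56.788 23.780
9 -3 76.422 -40.142
10 -3 -107.762 48.323
11 -3 146.878 -73.935
12 -3 -205.201 95.123
13 -3 281.572 -138.614
14 -3 -391.448 184.542

(exact arithmetic carried between steps; '≈' marks a value shown rounded to 6 d.p. or computed from one; I and e_prev carry over from the previous line; the table rounds u and y to 3 d.p., halves away from zero)
n=0: y=0, sp=-3, e=sp−y=-3; I=-3, D=e−e_prev=-3; u=1/2·(-3)+1/2·(-3)+3/4·(-3)=-5.25; next y=7/10·0+1·(-5.25)=-5.25
n=1: y=-5.25, sp=-3, e=sp−y=2.25; I=-0.75, D=e−e_prev=5.25; u=1/2·2.25+1/2·(-0.75)+3/4·5.25=4.6875; next y=7/10·(-5.25)+1·4.6875=1.0125
n=2: y=1.0125, sp=-3, e=sp−y=-4.0125; I=-4.7625, D=e−e_prev=-6.2625; u=1/2·(-4.0125)+1/2·(-4.7625)+3/4·(-6.2625)=-9.084375; next y=7/10·1.0125+1·(-9.084375)=-8.375625
n=3: y=-8.375625, sp=-3, e=sp−y=5.375625; I=0.613125, D=e−e_prev=9.388125; u=1/2·5.375625+1/2·0.613125+3/4·9.388125≈10.035469; next y=7/10·(-8.375625)+1·10.035469≈4.172531
n=4: y≈4.172531, sp=-3, e=sp−y≈-7.172531; I≈-6.559406, D=e−e_prev≈-12.548156; u=1/2·(-7.172531)+1/2·(-6.559406)+3/4·(-12.548156)≈-16.277086; next y=7/10·4.172531+1·(-16.277086)≈-13.356314
n=5: y≈-13.356314, sp=-3, e=sp−y≈10.356314; I≈3.796908, D=e−e_prev≈17.528845; u=1/2·10.356314+1/2·3.796908+3/4·17.528845≈20.223245; next y=7/10·(-13.356314)+1·20.223245≈10.873825
n=6: y≈10.873825, sp=-3, e=sp−y≈-13.873825; I≈-10.076917, D=e−e_prev≈-24.230139; u=1/2·(-13.873825)+1/2·(-10.076917)+3/4·(-24.230139)≈-30.147976; next y=7/10·10.873825+1·(-30.147976)≈-22.536298
n=7: y≈-22.536298, sp=-3, e=sp−y≈19.536298; I≈9.459381, D=e−e_prev≈33.410123; u=1/2·19.536298+1/2·9.459381+3/4·33.410123≈39.555432; next y=7/10·(-22.536298)+1·39.555432≈23.780023
n=8: y≈23.780023, sp=-3, e=sp−y≈-26.780023; I≈-17.320642, D=e−e_prev≈-46.316321; u=1/2·(-26.780023)+1/2·(-17.320642)+3/4·(-46.316321)≈-56.787573; next y=7/10·23.780023+1·(-56.787573)≈-40.141557
n=9: y≈-40.141557, sp=-3, e=sp−y≈37.141557; I≈19.820915, D=e−e_prev≈63.921580; u=1/2·37.141557+1/2·19.820915+3/4·63.921580≈76.422421; next y=7/10·(-40.141557)+1·76.422421≈48.323331
n=10: y≈48.323331, sp=-3, e=sp−y≈-51.323331; I≈-31.502416, D=e−e_prev≈-88.464889; u=1/2·(-51.323331)+1/2·(-31.502416)+3/4·(-88.464889)≈-107.761540; next y=7/10·48.323331+1·(-107.761540)≈-73.935208
n=11: y≈-73.935208, sp=-3, e=sp−y≈70.935208; I≈39.432792, D=e−e_prev≈122.258540; u=1/2·70.935208+1/2·39.432792+3/4·122.258540≈146.877905; next y=7/10·(-73.935208)+1·146.877905≈95.123259
n=12: y≈95.123259, sp=-3, e=sp−y≈-98.123259; I≈-58.690467, D=e−e_prev≈-169.058467; u=1/2·(-98.123259)+1/2·(-58.690467)+3/4·(-169.058467)≈-205.200714; next y=7/10·95.123259+1·(-205.200714)≈-138.614432
n=13: y≈-138.614432, sp=-3, e=sp−y≈135.614432; I≈76.923965, D=e−e_prev≈233.737691; u=1/2·135.614432+1/2·76.923965+3/4·233.737691≈281.572467; next y=7/10·(-138.614432)+1·281.572467≈184.542365
n=14: y≈184.542365, sp=-3, e=sp−y≈-187.542365; I≈-110.618399, D=e−e_prev≈-323.156797; u=1/2·(-187.542365)+1/2·(-110.618399)+3/4·(-323.156797)≈-391.447980; next y=7/10·184.542365+1·(-391.447980)≈-262.268325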